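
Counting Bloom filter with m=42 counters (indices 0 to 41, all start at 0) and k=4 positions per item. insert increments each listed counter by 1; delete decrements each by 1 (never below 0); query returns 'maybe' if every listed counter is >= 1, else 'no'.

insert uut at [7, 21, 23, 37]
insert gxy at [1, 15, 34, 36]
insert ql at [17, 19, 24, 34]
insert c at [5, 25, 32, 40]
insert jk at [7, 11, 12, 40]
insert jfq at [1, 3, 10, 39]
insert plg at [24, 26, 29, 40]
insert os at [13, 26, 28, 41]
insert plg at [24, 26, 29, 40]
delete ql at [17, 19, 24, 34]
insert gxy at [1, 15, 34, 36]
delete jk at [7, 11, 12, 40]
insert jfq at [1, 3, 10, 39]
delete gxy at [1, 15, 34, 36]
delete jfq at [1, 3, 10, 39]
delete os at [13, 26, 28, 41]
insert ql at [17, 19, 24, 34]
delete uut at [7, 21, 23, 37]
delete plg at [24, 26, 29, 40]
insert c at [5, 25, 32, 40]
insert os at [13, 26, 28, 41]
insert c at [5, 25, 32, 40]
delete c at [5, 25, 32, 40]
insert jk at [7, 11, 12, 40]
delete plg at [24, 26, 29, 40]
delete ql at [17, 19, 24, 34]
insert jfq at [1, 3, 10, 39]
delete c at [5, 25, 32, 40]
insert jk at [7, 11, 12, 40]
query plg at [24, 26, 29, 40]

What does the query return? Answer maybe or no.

Step 1: insert uut at [7, 21, 23, 37] -> counters=[0,0,0,0,0,0,0,1,0,0,0,0,0,0,0,0,0,0,0,0,0,1,0,1,0,0,0,0,0,0,0,0,0,0,0,0,0,1,0,0,0,0]
Step 2: insert gxy at [1, 15, 34, 36] -> counters=[0,1,0,0,0,0,0,1,0,0,0,0,0,0,0,1,0,0,0,0,0,1,0,1,0,0,0,0,0,0,0,0,0,0,1,0,1,1,0,0,0,0]
Step 3: insert ql at [17, 19, 24, 34] -> counters=[0,1,0,0,0,0,0,1,0,0,0,0,0,0,0,1,0,1,0,1,0,1,0,1,1,0,0,0,0,0,0,0,0,0,2,0,1,1,0,0,0,0]
Step 4: insert c at [5, 25, 32, 40] -> counters=[0,1,0,0,0,1,0,1,0,0,0,0,0,0,0,1,0,1,0,1,0,1,0,1,1,1,0,0,0,0,0,0,1,0,2,0,1,1,0,0,1,0]
Step 5: insert jk at [7, 11, 12, 40] -> counters=[0,1,0,0,0,1,0,2,0,0,0,1,1,0,0,1,0,1,0,1,0,1,0,1,1,1,0,0,0,0,0,0,1,0,2,0,1,1,0,0,2,0]
Step 6: insert jfq at [1, 3, 10, 39] -> counters=[0,2,0,1,0,1,0,2,0,0,1,1,1,0,0,1,0,1,0,1,0,1,0,1,1,1,0,0,0,0,0,0,1,0,2,0,1,1,0,1,2,0]
Step 7: insert plg at [24, 26, 29, 40] -> counters=[0,2,0,1,0,1,0,2,0,0,1,1,1,0,0,1,0,1,0,1,0,1,0,1,2,1,1,0,0,1,0,0,1,0,2,0,1,1,0,1,3,0]
Step 8: insert os at [13, 26, 28, 41] -> counters=[0,2,0,1,0,1,0,2,0,0,1,1,1,1,0,1,0,1,0,1,0,1,0,1,2,1,2,0,1,1,0,0,1,0,2,0,1,1,0,1,3,1]
Step 9: insert plg at [24, 26, 29, 40] -> counters=[0,2,0,1,0,1,0,2,0,0,1,1,1,1,0,1,0,1,0,1,0,1,0,1,3,1,3,0,1,2,0,0,1,0,2,0,1,1,0,1,4,1]
Step 10: delete ql at [17, 19, 24, 34] -> counters=[0,2,0,1,0,1,0,2,0,0,1,1,1,1,0,1,0,0,0,0,0,1,0,1,2,1,3,0,1,2,0,0,1,0,1,0,1,1,0,1,4,1]
Step 11: insert gxy at [1, 15, 34, 36] -> counters=[0,3,0,1,0,1,0,2,0,0,1,1,1,1,0,2,0,0,0,0,0,1,0,1,2,1,3,0,1,2,0,0,1,0,2,0,2,1,0,1,4,1]
Step 12: delete jk at [7, 11, 12, 40] -> counters=[0,3,0,1,0,1,0,1,0,0,1,0,0,1,0,2,0,0,0,0,0,1,0,1,2,1,3,0,1,2,0,0,1,0,2,0,2,1,0,1,3,1]
Step 13: insert jfq at [1, 3, 10, 39] -> counters=[0,4,0,2,0,1,0,1,0,0,2,0,0,1,0,2,0,0,0,0,0,1,0,1,2,1,3,0,1,2,0,0,1,0,2,0,2,1,0,2,3,1]
Step 14: delete gxy at [1, 15, 34, 36] -> counters=[0,3,0,2,0,1,0,1,0,0,2,0,0,1,0,1,0,0,0,0,0,1,0,1,2,1,3,0,1,2,0,0,1,0,1,0,1,1,0,2,3,1]
Step 15: delete jfq at [1, 3, 10, 39] -> counters=[0,2,0,1,0,1,0,1,0,0,1,0,0,1,0,1,0,0,0,0,0,1,0,1,2,1,3,0,1,2,0,0,1,0,1,0,1,1,0,1,3,1]
Step 16: delete os at [13, 26, 28, 41] -> counters=[0,2,0,1,0,1,0,1,0,0,1,0,0,0,0,1,0,0,0,0,0,1,0,1,2,1,2,0,0,2,0,0,1,0,1,0,1,1,0,1,3,0]
Step 17: insert ql at [17, 19, 24, 34] -> counters=[0,2,0,1,0,1,0,1,0,0,1,0,0,0,0,1,0,1,0,1,0,1,0,1,3,1,2,0,0,2,0,0,1,0,2,0,1,1,0,1,3,0]
Step 18: delete uut at [7, 21, 23, 37] -> counters=[0,2,0,1,0,1,0,0,0,0,1,0,0,0,0,1,0,1,0,1,0,0,0,0,3,1,2,0,0,2,0,0,1,0,2,0,1,0,0,1,3,0]
Step 19: delete plg at [24, 26, 29, 40] -> counters=[0,2,0,1,0,1,0,0,0,0,1,0,0,0,0,1,0,1,0,1,0,0,0,0,2,1,1,0,0,1,0,0,1,0,2,0,1,0,0,1,2,0]
Step 20: insert c at [5, 25, 32, 40] -> counters=[0,2,0,1,0,2,0,0,0,0,1,0,0,0,0,1,0,1,0,1,0,0,0,0,2,2,1,0,0,1,0,0,2,0,2,0,1,0,0,1,3,0]
Step 21: insert os at [13, 26, 28, 41] -> counters=[0,2,0,1,0,2,0,0,0,0,1,0,0,1,0,1,0,1,0,1,0,0,0,0,2,2,2,0,1,1,0,0,2,0,2,0,1,0,0,1,3,1]
Step 22: insert c at [5, 25, 32, 40] -> counters=[0,2,0,1,0,3,0,0,0,0,1,0,0,1,0,1,0,1,0,1,0,0,0,0,2,3,2,0,1,1,0,0,3,0,2,0,1,0,0,1,4,1]
Step 23: delete c at [5, 25, 32, 40] -> counters=[0,2,0,1,0,2,0,0,0,0,1,0,0,1,0,1,0,1,0,1,0,0,0,0,2,2,2,0,1,1,0,0,2,0,2,0,1,0,0,1,3,1]
Step 24: insert jk at [7, 11, 12, 40] -> counters=[0,2,0,1,0,2,0,1,0,0,1,1,1,1,0,1,0,1,0,1,0,0,0,0,2,2,2,0,1,1,0,0,2,0,2,0,1,0,0,1,4,1]
Step 25: delete plg at [24, 26, 29, 40] -> counters=[0,2,0,1,0,2,0,1,0,0,1,1,1,1,0,1,0,1,0,1,0,0,0,0,1,2,1,0,1,0,0,0,2,0,2,0,1,0,0,1,3,1]
Step 26: delete ql at [17, 19, 24, 34] -> counters=[0,2,0,1,0,2,0,1,0,0,1,1,1,1,0,1,0,0,0,0,0,0,0,0,0,2,1,0,1,0,0,0,2,0,1,0,1,0,0,1,3,1]
Step 27: insert jfq at [1, 3, 10, 39] -> counters=[0,3,0,2,0,2,0,1,0,0,2,1,1,1,0,1,0,0,0,0,0,0,0,0,0,2,1,0,1,0,0,0,2,0,1,0,1,0,0,2,3,1]
Step 28: delete c at [5, 25, 32, 40] -> counters=[0,3,0,2,0,1,0,1,0,0,2,1,1,1,0,1,0,0,0,0,0,0,0,0,0,1,1,0,1,0,0,0,1,0,1,0,1,0,0,2,2,1]
Step 29: insert jk at [7, 11, 12, 40] -> counters=[0,3,0,2,0,1,0,2,0,0,2,2,2,1,0,1,0,0,0,0,0,0,0,0,0,1,1,0,1,0,0,0,1,0,1,0,1,0,0,2,3,1]
Query plg: check counters[24]=0 counters[26]=1 counters[29]=0 counters[40]=3 -> no

Answer: no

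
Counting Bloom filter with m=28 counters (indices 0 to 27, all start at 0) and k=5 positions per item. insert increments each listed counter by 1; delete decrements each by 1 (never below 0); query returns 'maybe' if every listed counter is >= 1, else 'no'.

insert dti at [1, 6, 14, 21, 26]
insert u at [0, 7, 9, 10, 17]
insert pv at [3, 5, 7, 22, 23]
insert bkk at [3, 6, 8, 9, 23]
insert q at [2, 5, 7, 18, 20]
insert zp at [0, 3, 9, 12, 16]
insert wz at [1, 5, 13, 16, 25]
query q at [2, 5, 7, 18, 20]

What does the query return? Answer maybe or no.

Step 1: insert dti at [1, 6, 14, 21, 26] -> counters=[0,1,0,0,0,0,1,0,0,0,0,0,0,0,1,0,0,0,0,0,0,1,0,0,0,0,1,0]
Step 2: insert u at [0, 7, 9, 10, 17] -> counters=[1,1,0,0,0,0,1,1,0,1,1,0,0,0,1,0,0,1,0,0,0,1,0,0,0,0,1,0]
Step 3: insert pv at [3, 5, 7, 22, 23] -> counters=[1,1,0,1,0,1,1,2,0,1,1,0,0,0,1,0,0,1,0,0,0,1,1,1,0,0,1,0]
Step 4: insert bkk at [3, 6, 8, 9, 23] -> counters=[1,1,0,2,0,1,2,2,1,2,1,0,0,0,1,0,0,1,0,0,0,1,1,2,0,0,1,0]
Step 5: insert q at [2, 5, 7, 18, 20] -> counters=[1,1,1,2,0,2,2,3,1,2,1,0,0,0,1,0,0,1,1,0,1,1,1,2,0,0,1,0]
Step 6: insert zp at [0, 3, 9, 12, 16] -> counters=[2,1,1,3,0,2,2,3,1,3,1,0,1,0,1,0,1,1,1,0,1,1,1,2,0,0,1,0]
Step 7: insert wz at [1, 5, 13, 16, 25] -> counters=[2,2,1,3,0,3,2,3,1,3,1,0,1,1,1,0,2,1,1,0,1,1,1,2,0,1,1,0]
Query q: check counters[2]=1 counters[5]=3 counters[7]=3 counters[18]=1 counters[20]=1 -> maybe

Answer: maybe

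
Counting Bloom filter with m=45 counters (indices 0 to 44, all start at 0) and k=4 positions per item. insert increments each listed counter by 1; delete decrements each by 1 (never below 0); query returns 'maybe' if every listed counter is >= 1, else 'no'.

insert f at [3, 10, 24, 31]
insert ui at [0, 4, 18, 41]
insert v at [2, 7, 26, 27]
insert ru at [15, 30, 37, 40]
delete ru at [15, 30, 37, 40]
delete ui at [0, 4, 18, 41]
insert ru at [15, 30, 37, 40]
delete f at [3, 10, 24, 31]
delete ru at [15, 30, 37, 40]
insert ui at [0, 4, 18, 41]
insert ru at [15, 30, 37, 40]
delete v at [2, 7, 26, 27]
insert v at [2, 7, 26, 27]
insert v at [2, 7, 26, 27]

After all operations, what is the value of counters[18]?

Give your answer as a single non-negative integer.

Answer: 1

Derivation:
Step 1: insert f at [3, 10, 24, 31] -> counters=[0,0,0,1,0,0,0,0,0,0,1,0,0,0,0,0,0,0,0,0,0,0,0,0,1,0,0,0,0,0,0,1,0,0,0,0,0,0,0,0,0,0,0,0,0]
Step 2: insert ui at [0, 4, 18, 41] -> counters=[1,0,0,1,1,0,0,0,0,0,1,0,0,0,0,0,0,0,1,0,0,0,0,0,1,0,0,0,0,0,0,1,0,0,0,0,0,0,0,0,0,1,0,0,0]
Step 3: insert v at [2, 7, 26, 27] -> counters=[1,0,1,1,1,0,0,1,0,0,1,0,0,0,0,0,0,0,1,0,0,0,0,0,1,0,1,1,0,0,0,1,0,0,0,0,0,0,0,0,0,1,0,0,0]
Step 4: insert ru at [15, 30, 37, 40] -> counters=[1,0,1,1,1,0,0,1,0,0,1,0,0,0,0,1,0,0,1,0,0,0,0,0,1,0,1,1,0,0,1,1,0,0,0,0,0,1,0,0,1,1,0,0,0]
Step 5: delete ru at [15, 30, 37, 40] -> counters=[1,0,1,1,1,0,0,1,0,0,1,0,0,0,0,0,0,0,1,0,0,0,0,0,1,0,1,1,0,0,0,1,0,0,0,0,0,0,0,0,0,1,0,0,0]
Step 6: delete ui at [0, 4, 18, 41] -> counters=[0,0,1,1,0,0,0,1,0,0,1,0,0,0,0,0,0,0,0,0,0,0,0,0,1,0,1,1,0,0,0,1,0,0,0,0,0,0,0,0,0,0,0,0,0]
Step 7: insert ru at [15, 30, 37, 40] -> counters=[0,0,1,1,0,0,0,1,0,0,1,0,0,0,0,1,0,0,0,0,0,0,0,0,1,0,1,1,0,0,1,1,0,0,0,0,0,1,0,0,1,0,0,0,0]
Step 8: delete f at [3, 10, 24, 31] -> counters=[0,0,1,0,0,0,0,1,0,0,0,0,0,0,0,1,0,0,0,0,0,0,0,0,0,0,1,1,0,0,1,0,0,0,0,0,0,1,0,0,1,0,0,0,0]
Step 9: delete ru at [15, 30, 37, 40] -> counters=[0,0,1,0,0,0,0,1,0,0,0,0,0,0,0,0,0,0,0,0,0,0,0,0,0,0,1,1,0,0,0,0,0,0,0,0,0,0,0,0,0,0,0,0,0]
Step 10: insert ui at [0, 4, 18, 41] -> counters=[1,0,1,0,1,0,0,1,0,0,0,0,0,0,0,0,0,0,1,0,0,0,0,0,0,0,1,1,0,0,0,0,0,0,0,0,0,0,0,0,0,1,0,0,0]
Step 11: insert ru at [15, 30, 37, 40] -> counters=[1,0,1,0,1,0,0,1,0,0,0,0,0,0,0,1,0,0,1,0,0,0,0,0,0,0,1,1,0,0,1,0,0,0,0,0,0,1,0,0,1,1,0,0,0]
Step 12: delete v at [2, 7, 26, 27] -> counters=[1,0,0,0,1,0,0,0,0,0,0,0,0,0,0,1,0,0,1,0,0,0,0,0,0,0,0,0,0,0,1,0,0,0,0,0,0,1,0,0,1,1,0,0,0]
Step 13: insert v at [2, 7, 26, 27] -> counters=[1,0,1,0,1,0,0,1,0,0,0,0,0,0,0,1,0,0,1,0,0,0,0,0,0,0,1,1,0,0,1,0,0,0,0,0,0,1,0,0,1,1,0,0,0]
Step 14: insert v at [2, 7, 26, 27] -> counters=[1,0,2,0,1,0,0,2,0,0,0,0,0,0,0,1,0,0,1,0,0,0,0,0,0,0,2,2,0,0,1,0,0,0,0,0,0,1,0,0,1,1,0,0,0]
Final counters=[1,0,2,0,1,0,0,2,0,0,0,0,0,0,0,1,0,0,1,0,0,0,0,0,0,0,2,2,0,0,1,0,0,0,0,0,0,1,0,0,1,1,0,0,0] -> counters[18]=1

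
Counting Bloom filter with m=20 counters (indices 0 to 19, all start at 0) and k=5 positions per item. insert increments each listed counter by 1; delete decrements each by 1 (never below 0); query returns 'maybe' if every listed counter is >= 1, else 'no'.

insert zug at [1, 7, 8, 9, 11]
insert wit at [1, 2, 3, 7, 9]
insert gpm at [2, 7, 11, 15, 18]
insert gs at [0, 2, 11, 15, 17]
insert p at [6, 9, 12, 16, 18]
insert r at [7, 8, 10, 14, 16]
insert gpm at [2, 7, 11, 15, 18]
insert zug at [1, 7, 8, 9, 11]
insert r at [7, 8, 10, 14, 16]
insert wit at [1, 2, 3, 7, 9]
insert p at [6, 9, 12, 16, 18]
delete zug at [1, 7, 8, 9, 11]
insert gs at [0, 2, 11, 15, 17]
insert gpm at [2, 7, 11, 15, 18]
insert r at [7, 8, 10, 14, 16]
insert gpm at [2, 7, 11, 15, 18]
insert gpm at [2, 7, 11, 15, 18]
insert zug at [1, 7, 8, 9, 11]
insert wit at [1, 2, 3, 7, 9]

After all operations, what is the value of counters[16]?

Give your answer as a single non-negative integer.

Step 1: insert zug at [1, 7, 8, 9, 11] -> counters=[0,1,0,0,0,0,0,1,1,1,0,1,0,0,0,0,0,0,0,0]
Step 2: insert wit at [1, 2, 3, 7, 9] -> counters=[0,2,1,1,0,0,0,2,1,2,0,1,0,0,0,0,0,0,0,0]
Step 3: insert gpm at [2, 7, 11, 15, 18] -> counters=[0,2,2,1,0,0,0,3,1,2,0,2,0,0,0,1,0,0,1,0]
Step 4: insert gs at [0, 2, 11, 15, 17] -> counters=[1,2,3,1,0,0,0,3,1,2,0,3,0,0,0,2,0,1,1,0]
Step 5: insert p at [6, 9, 12, 16, 18] -> counters=[1,2,3,1,0,0,1,3,1,3,0,3,1,0,0,2,1,1,2,0]
Step 6: insert r at [7, 8, 10, 14, 16] -> counters=[1,2,3,1,0,0,1,4,2,3,1,3,1,0,1,2,2,1,2,0]
Step 7: insert gpm at [2, 7, 11, 15, 18] -> counters=[1,2,4,1,0,0,1,5,2,3,1,4,1,0,1,3,2,1,3,0]
Step 8: insert zug at [1, 7, 8, 9, 11] -> counters=[1,3,4,1,0,0,1,6,3,4,1,5,1,0,1,3,2,1,3,0]
Step 9: insert r at [7, 8, 10, 14, 16] -> counters=[1,3,4,1,0,0,1,7,4,4,2,5,1,0,2,3,3,1,3,0]
Step 10: insert wit at [1, 2, 3, 7, 9] -> counters=[1,4,5,2,0,0,1,8,4,5,2,5,1,0,2,3,3,1,3,0]
Step 11: insert p at [6, 9, 12, 16, 18] -> counters=[1,4,5,2,0,0,2,8,4,6,2,5,2,0,2,3,4,1,4,0]
Step 12: delete zug at [1, 7, 8, 9, 11] -> counters=[1,3,5,2,0,0,2,7,3,5,2,4,2,0,2,3,4,1,4,0]
Step 13: insert gs at [0, 2, 11, 15, 17] -> counters=[2,3,6,2,0,0,2,7,3,5,2,5,2,0,2,4,4,2,4,0]
Step 14: insert gpm at [2, 7, 11, 15, 18] -> counters=[2,3,7,2,0,0,2,8,3,5,2,6,2,0,2,5,4,2,5,0]
Step 15: insert r at [7, 8, 10, 14, 16] -> counters=[2,3,7,2,0,0,2,9,4,5,3,6,2,0,3,5,5,2,5,0]
Step 16: insert gpm at [2, 7, 11, 15, 18] -> counters=[2,3,8,2,0,0,2,10,4,5,3,7,2,0,3,6,5,2,6,0]
Step 17: insert gpm at [2, 7, 11, 15, 18] -> counters=[2,3,9,2,0,0,2,11,4,5,3,8,2,0,3,7,5,2,7,0]
Step 18: insert zug at [1, 7, 8, 9, 11] -> counters=[2,4,9,2,0,0,2,12,5,6,3,9,2,0,3,7,5,2,7,0]
Step 19: insert wit at [1, 2, 3, 7, 9] -> counters=[2,5,10,3,0,0,2,13,5,7,3,9,2,0,3,7,5,2,7,0]
Final counters=[2,5,10,3,0,0,2,13,5,7,3,9,2,0,3,7,5,2,7,0] -> counters[16]=5

Answer: 5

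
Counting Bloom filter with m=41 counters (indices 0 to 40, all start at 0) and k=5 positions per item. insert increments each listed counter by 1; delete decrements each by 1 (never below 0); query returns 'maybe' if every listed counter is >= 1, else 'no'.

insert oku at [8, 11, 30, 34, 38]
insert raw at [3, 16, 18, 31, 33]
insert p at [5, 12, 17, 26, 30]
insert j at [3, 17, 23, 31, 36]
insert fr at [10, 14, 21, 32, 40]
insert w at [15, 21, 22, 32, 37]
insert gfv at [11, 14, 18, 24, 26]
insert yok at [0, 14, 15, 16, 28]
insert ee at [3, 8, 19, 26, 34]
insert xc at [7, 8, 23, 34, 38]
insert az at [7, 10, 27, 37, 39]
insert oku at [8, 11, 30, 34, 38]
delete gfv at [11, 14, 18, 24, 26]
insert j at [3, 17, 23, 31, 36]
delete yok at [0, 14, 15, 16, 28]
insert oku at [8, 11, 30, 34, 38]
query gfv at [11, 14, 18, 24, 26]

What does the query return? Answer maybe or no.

Step 1: insert oku at [8, 11, 30, 34, 38] -> counters=[0,0,0,0,0,0,0,0,1,0,0,1,0,0,0,0,0,0,0,0,0,0,0,0,0,0,0,0,0,0,1,0,0,0,1,0,0,0,1,0,0]
Step 2: insert raw at [3, 16, 18, 31, 33] -> counters=[0,0,0,1,0,0,0,0,1,0,0,1,0,0,0,0,1,0,1,0,0,0,0,0,0,0,0,0,0,0,1,1,0,1,1,0,0,0,1,0,0]
Step 3: insert p at [5, 12, 17, 26, 30] -> counters=[0,0,0,1,0,1,0,0,1,0,0,1,1,0,0,0,1,1,1,0,0,0,0,0,0,0,1,0,0,0,2,1,0,1,1,0,0,0,1,0,0]
Step 4: insert j at [3, 17, 23, 31, 36] -> counters=[0,0,0,2,0,1,0,0,1,0,0,1,1,0,0,0,1,2,1,0,0,0,0,1,0,0,1,0,0,0,2,2,0,1,1,0,1,0,1,0,0]
Step 5: insert fr at [10, 14, 21, 32, 40] -> counters=[0,0,0,2,0,1,0,0,1,0,1,1,1,0,1,0,1,2,1,0,0,1,0,1,0,0,1,0,0,0,2,2,1,1,1,0,1,0,1,0,1]
Step 6: insert w at [15, 21, 22, 32, 37] -> counters=[0,0,0,2,0,1,0,0,1,0,1,1,1,0,1,1,1,2,1,0,0,2,1,1,0,0,1,0,0,0,2,2,2,1,1,0,1,1,1,0,1]
Step 7: insert gfv at [11, 14, 18, 24, 26] -> counters=[0,0,0,2,0,1,0,0,1,0,1,2,1,0,2,1,1,2,2,0,0,2,1,1,1,0,2,0,0,0,2,2,2,1,1,0,1,1,1,0,1]
Step 8: insert yok at [0, 14, 15, 16, 28] -> counters=[1,0,0,2,0,1,0,0,1,0,1,2,1,0,3,2,2,2,2,0,0,2,1,1,1,0,2,0,1,0,2,2,2,1,1,0,1,1,1,0,1]
Step 9: insert ee at [3, 8, 19, 26, 34] -> counters=[1,0,0,3,0,1,0,0,2,0,1,2,1,0,3,2,2,2,2,1,0,2,1,1,1,0,3,0,1,0,2,2,2,1,2,0,1,1,1,0,1]
Step 10: insert xc at [7, 8, 23, 34, 38] -> counters=[1,0,0,3,0,1,0,1,3,0,1,2,1,0,3,2,2,2,2,1,0,2,1,2,1,0,3,0,1,0,2,2,2,1,3,0,1,1,2,0,1]
Step 11: insert az at [7, 10, 27, 37, 39] -> counters=[1,0,0,3,0,1,0,2,3,0,2,2,1,0,3,2,2,2,2,1,0,2,1,2,1,0,3,1,1,0,2,2,2,1,3,0,1,2,2,1,1]
Step 12: insert oku at [8, 11, 30, 34, 38] -> counters=[1,0,0,3,0,1,0,2,4,0,2,3,1,0,3,2,2,2,2,1,0,2,1,2,1,0,3,1,1,0,3,2,2,1,4,0,1,2,3,1,1]
Step 13: delete gfv at [11, 14, 18, 24, 26] -> counters=[1,0,0,3,0,1,0,2,4,0,2,2,1,0,2,2,2,2,1,1,0,2,1,2,0,0,2,1,1,0,3,2,2,1,4,0,1,2,3,1,1]
Step 14: insert j at [3, 17, 23, 31, 36] -> counters=[1,0,0,4,0,1,0,2,4,0,2,2,1,0,2,2,2,3,1,1,0,2,1,3,0,0,2,1,1,0,3,3,2,1,4,0,2,2,3,1,1]
Step 15: delete yok at [0, 14, 15, 16, 28] -> counters=[0,0,0,4,0,1,0,2,4,0,2,2,1,0,1,1,1,3,1,1,0,2,1,3,0,0,2,1,0,0,3,3,2,1,4,0,2,2,3,1,1]
Step 16: insert oku at [8, 11, 30, 34, 38] -> counters=[0,0,0,4,0,1,0,2,5,0,2,3,1,0,1,1,1,3,1,1,0,2,1,3,0,0,2,1,0,0,4,3,2,1,5,0,2,2,4,1,1]
Query gfv: check counters[11]=3 counters[14]=1 counters[18]=1 counters[24]=0 counters[26]=2 -> no

Answer: no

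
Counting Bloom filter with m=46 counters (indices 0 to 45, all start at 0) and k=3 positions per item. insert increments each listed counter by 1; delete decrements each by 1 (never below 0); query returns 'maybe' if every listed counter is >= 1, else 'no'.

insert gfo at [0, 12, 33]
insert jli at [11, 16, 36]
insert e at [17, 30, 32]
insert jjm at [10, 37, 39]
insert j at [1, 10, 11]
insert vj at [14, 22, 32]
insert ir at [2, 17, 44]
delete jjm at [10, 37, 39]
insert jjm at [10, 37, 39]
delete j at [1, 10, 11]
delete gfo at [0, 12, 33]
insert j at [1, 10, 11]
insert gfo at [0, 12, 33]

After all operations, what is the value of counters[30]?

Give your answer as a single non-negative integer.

Answer: 1

Derivation:
Step 1: insert gfo at [0, 12, 33] -> counters=[1,0,0,0,0,0,0,0,0,0,0,0,1,0,0,0,0,0,0,0,0,0,0,0,0,0,0,0,0,0,0,0,0,1,0,0,0,0,0,0,0,0,0,0,0,0]
Step 2: insert jli at [11, 16, 36] -> counters=[1,0,0,0,0,0,0,0,0,0,0,1,1,0,0,0,1,0,0,0,0,0,0,0,0,0,0,0,0,0,0,0,0,1,0,0,1,0,0,0,0,0,0,0,0,0]
Step 3: insert e at [17, 30, 32] -> counters=[1,0,0,0,0,0,0,0,0,0,0,1,1,0,0,0,1,1,0,0,0,0,0,0,0,0,0,0,0,0,1,0,1,1,0,0,1,0,0,0,0,0,0,0,0,0]
Step 4: insert jjm at [10, 37, 39] -> counters=[1,0,0,0,0,0,0,0,0,0,1,1,1,0,0,0,1,1,0,0,0,0,0,0,0,0,0,0,0,0,1,0,1,1,0,0,1,1,0,1,0,0,0,0,0,0]
Step 5: insert j at [1, 10, 11] -> counters=[1,1,0,0,0,0,0,0,0,0,2,2,1,0,0,0,1,1,0,0,0,0,0,0,0,0,0,0,0,0,1,0,1,1,0,0,1,1,0,1,0,0,0,0,0,0]
Step 6: insert vj at [14, 22, 32] -> counters=[1,1,0,0,0,0,0,0,0,0,2,2,1,0,1,0,1,1,0,0,0,0,1,0,0,0,0,0,0,0,1,0,2,1,0,0,1,1,0,1,0,0,0,0,0,0]
Step 7: insert ir at [2, 17, 44] -> counters=[1,1,1,0,0,0,0,0,0,0,2,2,1,0,1,0,1,2,0,0,0,0,1,0,0,0,0,0,0,0,1,0,2,1,0,0,1,1,0,1,0,0,0,0,1,0]
Step 8: delete jjm at [10, 37, 39] -> counters=[1,1,1,0,0,0,0,0,0,0,1,2,1,0,1,0,1,2,0,0,0,0,1,0,0,0,0,0,0,0,1,0,2,1,0,0,1,0,0,0,0,0,0,0,1,0]
Step 9: insert jjm at [10, 37, 39] -> counters=[1,1,1,0,0,0,0,0,0,0,2,2,1,0,1,0,1,2,0,0,0,0,1,0,0,0,0,0,0,0,1,0,2,1,0,0,1,1,0,1,0,0,0,0,1,0]
Step 10: delete j at [1, 10, 11] -> counters=[1,0,1,0,0,0,0,0,0,0,1,1,1,0,1,0,1,2,0,0,0,0,1,0,0,0,0,0,0,0,1,0,2,1,0,0,1,1,0,1,0,0,0,0,1,0]
Step 11: delete gfo at [0, 12, 33] -> counters=[0,0,1,0,0,0,0,0,0,0,1,1,0,0,1,0,1,2,0,0,0,0,1,0,0,0,0,0,0,0,1,0,2,0,0,0,1,1,0,1,0,0,0,0,1,0]
Step 12: insert j at [1, 10, 11] -> counters=[0,1,1,0,0,0,0,0,0,0,2,2,0,0,1,0,1,2,0,0,0,0,1,0,0,0,0,0,0,0,1,0,2,0,0,0,1,1,0,1,0,0,0,0,1,0]
Step 13: insert gfo at [0, 12, 33] -> counters=[1,1,1,0,0,0,0,0,0,0,2,2,1,0,1,0,1,2,0,0,0,0,1,0,0,0,0,0,0,0,1,0,2,1,0,0,1,1,0,1,0,0,0,0,1,0]
Final counters=[1,1,1,0,0,0,0,0,0,0,2,2,1,0,1,0,1,2,0,0,0,0,1,0,0,0,0,0,0,0,1,0,2,1,0,0,1,1,0,1,0,0,0,0,1,0] -> counters[30]=1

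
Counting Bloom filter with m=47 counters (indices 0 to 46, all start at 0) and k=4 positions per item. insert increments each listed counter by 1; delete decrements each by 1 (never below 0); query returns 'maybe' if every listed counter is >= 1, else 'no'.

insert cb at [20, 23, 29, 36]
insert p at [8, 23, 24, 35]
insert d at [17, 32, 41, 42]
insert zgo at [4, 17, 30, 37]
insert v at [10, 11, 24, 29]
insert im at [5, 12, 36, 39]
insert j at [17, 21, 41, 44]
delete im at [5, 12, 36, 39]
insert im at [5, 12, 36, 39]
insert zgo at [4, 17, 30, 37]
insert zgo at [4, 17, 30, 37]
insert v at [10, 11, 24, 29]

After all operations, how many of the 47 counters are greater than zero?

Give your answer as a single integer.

Step 1: insert cb at [20, 23, 29, 36] -> counters=[0,0,0,0,0,0,0,0,0,0,0,0,0,0,0,0,0,0,0,0,1,0,0,1,0,0,0,0,0,1,0,0,0,0,0,0,1,0,0,0,0,0,0,0,0,0,0]
Step 2: insert p at [8, 23, 24, 35] -> counters=[0,0,0,0,0,0,0,0,1,0,0,0,0,0,0,0,0,0,0,0,1,0,0,2,1,0,0,0,0,1,0,0,0,0,0,1,1,0,0,0,0,0,0,0,0,0,0]
Step 3: insert d at [17, 32, 41, 42] -> counters=[0,0,0,0,0,0,0,0,1,0,0,0,0,0,0,0,0,1,0,0,1,0,0,2,1,0,0,0,0,1,0,0,1,0,0,1,1,0,0,0,0,1,1,0,0,0,0]
Step 4: insert zgo at [4, 17, 30, 37] -> counters=[0,0,0,0,1,0,0,0,1,0,0,0,0,0,0,0,0,2,0,0,1,0,0,2,1,0,0,0,0,1,1,0,1,0,0,1,1,1,0,0,0,1,1,0,0,0,0]
Step 5: insert v at [10, 11, 24, 29] -> counters=[0,0,0,0,1,0,0,0,1,0,1,1,0,0,0,0,0,2,0,0,1,0,0,2,2,0,0,0,0,2,1,0,1,0,0,1,1,1,0,0,0,1,1,0,0,0,0]
Step 6: insert im at [5, 12, 36, 39] -> counters=[0,0,0,0,1,1,0,0,1,0,1,1,1,0,0,0,0,2,0,0,1,0,0,2,2,0,0,0,0,2,1,0,1,0,0,1,2,1,0,1,0,1,1,0,0,0,0]
Step 7: insert j at [17, 21, 41, 44] -> counters=[0,0,0,0,1,1,0,0,1,0,1,1,1,0,0,0,0,3,0,0,1,1,0,2,2,0,0,0,0,2,1,0,1,0,0,1,2,1,0,1,0,2,1,0,1,0,0]
Step 8: delete im at [5, 12, 36, 39] -> counters=[0,0,0,0,1,0,0,0,1,0,1,1,0,0,0,0,0,3,0,0,1,1,0,2,2,0,0,0,0,2,1,0,1,0,0,1,1,1,0,0,0,2,1,0,1,0,0]
Step 9: insert im at [5, 12, 36, 39] -> counters=[0,0,0,0,1,1,0,0,1,0,1,1,1,0,0,0,0,3,0,0,1,1,0,2,2,0,0,0,0,2,1,0,1,0,0,1,2,1,0,1,0,2,1,0,1,0,0]
Step 10: insert zgo at [4, 17, 30, 37] -> counters=[0,0,0,0,2,1,0,0,1,0,1,1,1,0,0,0,0,4,0,0,1,1,0,2,2,0,0,0,0,2,2,0,1,0,0,1,2,2,0,1,0,2,1,0,1,0,0]
Step 11: insert zgo at [4, 17, 30, 37] -> counters=[0,0,0,0,3,1,0,0,1,0,1,1,1,0,0,0,0,5,0,0,1,1,0,2,2,0,0,0,0,2,3,0,1,0,0,1,2,3,0,1,0,2,1,0,1,0,0]
Step 12: insert v at [10, 11, 24, 29] -> counters=[0,0,0,0,3,1,0,0,1,0,2,2,1,0,0,0,0,5,0,0,1,1,0,2,3,0,0,0,0,3,3,0,1,0,0,1,2,3,0,1,0,2,1,0,1,0,0]
Final counters=[0,0,0,0,3,1,0,0,1,0,2,2,1,0,0,0,0,5,0,0,1,1,0,2,3,0,0,0,0,3,3,0,1,0,0,1,2,3,0,1,0,2,1,0,1,0,0] -> 21 nonzero

Answer: 21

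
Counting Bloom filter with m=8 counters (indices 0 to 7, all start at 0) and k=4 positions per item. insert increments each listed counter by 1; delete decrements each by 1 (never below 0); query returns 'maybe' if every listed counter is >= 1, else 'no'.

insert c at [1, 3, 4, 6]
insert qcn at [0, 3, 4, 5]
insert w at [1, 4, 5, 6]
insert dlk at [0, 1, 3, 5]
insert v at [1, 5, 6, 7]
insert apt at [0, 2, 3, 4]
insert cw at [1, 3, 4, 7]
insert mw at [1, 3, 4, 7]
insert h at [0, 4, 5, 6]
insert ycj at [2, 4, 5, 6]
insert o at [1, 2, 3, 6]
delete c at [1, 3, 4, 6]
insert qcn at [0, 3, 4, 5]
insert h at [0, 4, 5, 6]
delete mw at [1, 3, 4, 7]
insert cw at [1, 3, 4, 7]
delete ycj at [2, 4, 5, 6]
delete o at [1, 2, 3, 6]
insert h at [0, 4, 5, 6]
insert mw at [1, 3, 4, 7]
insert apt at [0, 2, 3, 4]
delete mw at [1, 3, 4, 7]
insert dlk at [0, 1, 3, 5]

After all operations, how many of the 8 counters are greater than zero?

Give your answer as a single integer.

Step 1: insert c at [1, 3, 4, 6] -> counters=[0,1,0,1,1,0,1,0]
Step 2: insert qcn at [0, 3, 4, 5] -> counters=[1,1,0,2,2,1,1,0]
Step 3: insert w at [1, 4, 5, 6] -> counters=[1,2,0,2,3,2,2,0]
Step 4: insert dlk at [0, 1, 3, 5] -> counters=[2,3,0,3,3,3,2,0]
Step 5: insert v at [1, 5, 6, 7] -> counters=[2,4,0,3,3,4,3,1]
Step 6: insert apt at [0, 2, 3, 4] -> counters=[3,4,1,4,4,4,3,1]
Step 7: insert cw at [1, 3, 4, 7] -> counters=[3,5,1,5,5,4,3,2]
Step 8: insert mw at [1, 3, 4, 7] -> counters=[3,6,1,6,6,4,3,3]
Step 9: insert h at [0, 4, 5, 6] -> counters=[4,6,1,6,7,5,4,3]
Step 10: insert ycj at [2, 4, 5, 6] -> counters=[4,6,2,6,8,6,5,3]
Step 11: insert o at [1, 2, 3, 6] -> counters=[4,7,3,7,8,6,6,3]
Step 12: delete c at [1, 3, 4, 6] -> counters=[4,6,3,6,7,6,5,3]
Step 13: insert qcn at [0, 3, 4, 5] -> counters=[5,6,3,7,8,7,5,3]
Step 14: insert h at [0, 4, 5, 6] -> counters=[6,6,3,7,9,8,6,3]
Step 15: delete mw at [1, 3, 4, 7] -> counters=[6,5,3,6,8,8,6,2]
Step 16: insert cw at [1, 3, 4, 7] -> counters=[6,6,3,7,9,8,6,3]
Step 17: delete ycj at [2, 4, 5, 6] -> counters=[6,6,2,7,8,7,5,3]
Step 18: delete o at [1, 2, 3, 6] -> counters=[6,5,1,6,8,7,4,3]
Step 19: insert h at [0, 4, 5, 6] -> counters=[7,5,1,6,9,8,5,3]
Step 20: insert mw at [1, 3, 4, 7] -> counters=[7,6,1,7,10,8,5,4]
Step 21: insert apt at [0, 2, 3, 4] -> counters=[8,6,2,8,11,8,5,4]
Step 22: delete mw at [1, 3, 4, 7] -> counters=[8,5,2,7,10,8,5,3]
Step 23: insert dlk at [0, 1, 3, 5] -> counters=[9,6,2,8,10,9,5,3]
Final counters=[9,6,2,8,10,9,5,3] -> 8 nonzero

Answer: 8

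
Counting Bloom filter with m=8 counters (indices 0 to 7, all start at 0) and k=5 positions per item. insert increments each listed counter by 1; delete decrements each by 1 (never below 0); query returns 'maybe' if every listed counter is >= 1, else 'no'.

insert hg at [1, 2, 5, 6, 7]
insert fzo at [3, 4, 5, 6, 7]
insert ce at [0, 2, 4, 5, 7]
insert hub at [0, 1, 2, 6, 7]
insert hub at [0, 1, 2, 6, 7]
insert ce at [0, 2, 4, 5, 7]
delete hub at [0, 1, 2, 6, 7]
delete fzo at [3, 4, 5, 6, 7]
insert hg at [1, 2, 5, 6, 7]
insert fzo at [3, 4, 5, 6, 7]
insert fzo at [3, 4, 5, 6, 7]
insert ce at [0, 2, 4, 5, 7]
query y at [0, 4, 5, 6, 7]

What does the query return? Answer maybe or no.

Answer: maybe

Derivation:
Step 1: insert hg at [1, 2, 5, 6, 7] -> counters=[0,1,1,0,0,1,1,1]
Step 2: insert fzo at [3, 4, 5, 6, 7] -> counters=[0,1,1,1,1,2,2,2]
Step 3: insert ce at [0, 2, 4, 5, 7] -> counters=[1,1,2,1,2,3,2,3]
Step 4: insert hub at [0, 1, 2, 6, 7] -> counters=[2,2,3,1,2,3,3,4]
Step 5: insert hub at [0, 1, 2, 6, 7] -> counters=[3,3,4,1,2,3,4,5]
Step 6: insert ce at [0, 2, 4, 5, 7] -> counters=[4,3,5,1,3,4,4,6]
Step 7: delete hub at [0, 1, 2, 6, 7] -> counters=[3,2,4,1,3,4,3,5]
Step 8: delete fzo at [3, 4, 5, 6, 7] -> counters=[3,2,4,0,2,3,2,4]
Step 9: insert hg at [1, 2, 5, 6, 7] -> counters=[3,3,5,0,2,4,3,5]
Step 10: insert fzo at [3, 4, 5, 6, 7] -> counters=[3,3,5,1,3,5,4,6]
Step 11: insert fzo at [3, 4, 5, 6, 7] -> counters=[3,3,5,2,4,6,5,7]
Step 12: insert ce at [0, 2, 4, 5, 7] -> counters=[4,3,6,2,5,7,5,8]
Query y: check counters[0]=4 counters[4]=5 counters[5]=7 counters[6]=5 counters[7]=8 -> maybe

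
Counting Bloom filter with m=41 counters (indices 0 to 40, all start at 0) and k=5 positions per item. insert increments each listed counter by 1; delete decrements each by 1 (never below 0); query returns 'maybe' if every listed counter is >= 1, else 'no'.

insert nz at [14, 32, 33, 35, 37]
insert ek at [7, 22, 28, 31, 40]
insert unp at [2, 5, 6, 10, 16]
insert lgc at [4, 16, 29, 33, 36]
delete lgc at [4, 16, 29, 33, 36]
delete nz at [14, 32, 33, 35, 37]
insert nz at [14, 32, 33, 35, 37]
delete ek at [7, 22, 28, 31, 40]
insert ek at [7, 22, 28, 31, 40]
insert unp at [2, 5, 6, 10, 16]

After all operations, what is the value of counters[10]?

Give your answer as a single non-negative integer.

Step 1: insert nz at [14, 32, 33, 35, 37] -> counters=[0,0,0,0,0,0,0,0,0,0,0,0,0,0,1,0,0,0,0,0,0,0,0,0,0,0,0,0,0,0,0,0,1,1,0,1,0,1,0,0,0]
Step 2: insert ek at [7, 22, 28, 31, 40] -> counters=[0,0,0,0,0,0,0,1,0,0,0,0,0,0,1,0,0,0,0,0,0,0,1,0,0,0,0,0,1,0,0,1,1,1,0,1,0,1,0,0,1]
Step 3: insert unp at [2, 5, 6, 10, 16] -> counters=[0,0,1,0,0,1,1,1,0,0,1,0,0,0,1,0,1,0,0,0,0,0,1,0,0,0,0,0,1,0,0,1,1,1,0,1,0,1,0,0,1]
Step 4: insert lgc at [4, 16, 29, 33, 36] -> counters=[0,0,1,0,1,1,1,1,0,0,1,0,0,0,1,0,2,0,0,0,0,0,1,0,0,0,0,0,1,1,0,1,1,2,0,1,1,1,0,0,1]
Step 5: delete lgc at [4, 16, 29, 33, 36] -> counters=[0,0,1,0,0,1,1,1,0,0,1,0,0,0,1,0,1,0,0,0,0,0,1,0,0,0,0,0,1,0,0,1,1,1,0,1,0,1,0,0,1]
Step 6: delete nz at [14, 32, 33, 35, 37] -> counters=[0,0,1,0,0,1,1,1,0,0,1,0,0,0,0,0,1,0,0,0,0,0,1,0,0,0,0,0,1,0,0,1,0,0,0,0,0,0,0,0,1]
Step 7: insert nz at [14, 32, 33, 35, 37] -> counters=[0,0,1,0,0,1,1,1,0,0,1,0,0,0,1,0,1,0,0,0,0,0,1,0,0,0,0,0,1,0,0,1,1,1,0,1,0,1,0,0,1]
Step 8: delete ek at [7, 22, 28, 31, 40] -> counters=[0,0,1,0,0,1,1,0,0,0,1,0,0,0,1,0,1,0,0,0,0,0,0,0,0,0,0,0,0,0,0,0,1,1,0,1,0,1,0,0,0]
Step 9: insert ek at [7, 22, 28, 31, 40] -> counters=[0,0,1,0,0,1,1,1,0,0,1,0,0,0,1,0,1,0,0,0,0,0,1,0,0,0,0,0,1,0,0,1,1,1,0,1,0,1,0,0,1]
Step 10: insert unp at [2, 5, 6, 10, 16] -> counters=[0,0,2,0,0,2,2,1,0,0,2,0,0,0,1,0,2,0,0,0,0,0,1,0,0,0,0,0,1,0,0,1,1,1,0,1,0,1,0,0,1]
Final counters=[0,0,2,0,0,2,2,1,0,0,2,0,0,0,1,0,2,0,0,0,0,0,1,0,0,0,0,0,1,0,0,1,1,1,0,1,0,1,0,0,1] -> counters[10]=2

Answer: 2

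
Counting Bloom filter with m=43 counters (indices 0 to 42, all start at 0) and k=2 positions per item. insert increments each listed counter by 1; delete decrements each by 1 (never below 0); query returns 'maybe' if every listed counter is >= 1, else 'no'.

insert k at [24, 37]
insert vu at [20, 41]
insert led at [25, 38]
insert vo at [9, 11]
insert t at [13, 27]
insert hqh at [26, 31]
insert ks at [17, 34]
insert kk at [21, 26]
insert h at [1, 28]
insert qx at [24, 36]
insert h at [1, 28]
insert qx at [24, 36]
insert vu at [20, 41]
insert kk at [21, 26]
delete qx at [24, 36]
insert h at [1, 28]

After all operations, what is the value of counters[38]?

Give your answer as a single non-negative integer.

Answer: 1

Derivation:
Step 1: insert k at [24, 37] -> counters=[0,0,0,0,0,0,0,0,0,0,0,0,0,0,0,0,0,0,0,0,0,0,0,0,1,0,0,0,0,0,0,0,0,0,0,0,0,1,0,0,0,0,0]
Step 2: insert vu at [20, 41] -> counters=[0,0,0,0,0,0,0,0,0,0,0,0,0,0,0,0,0,0,0,0,1,0,0,0,1,0,0,0,0,0,0,0,0,0,0,0,0,1,0,0,0,1,0]
Step 3: insert led at [25, 38] -> counters=[0,0,0,0,0,0,0,0,0,0,0,0,0,0,0,0,0,0,0,0,1,0,0,0,1,1,0,0,0,0,0,0,0,0,0,0,0,1,1,0,0,1,0]
Step 4: insert vo at [9, 11] -> counters=[0,0,0,0,0,0,0,0,0,1,0,1,0,0,0,0,0,0,0,0,1,0,0,0,1,1,0,0,0,0,0,0,0,0,0,0,0,1,1,0,0,1,0]
Step 5: insert t at [13, 27] -> counters=[0,0,0,0,0,0,0,0,0,1,0,1,0,1,0,0,0,0,0,0,1,0,0,0,1,1,0,1,0,0,0,0,0,0,0,0,0,1,1,0,0,1,0]
Step 6: insert hqh at [26, 31] -> counters=[0,0,0,0,0,0,0,0,0,1,0,1,0,1,0,0,0,0,0,0,1,0,0,0,1,1,1,1,0,0,0,1,0,0,0,0,0,1,1,0,0,1,0]
Step 7: insert ks at [17, 34] -> counters=[0,0,0,0,0,0,0,0,0,1,0,1,0,1,0,0,0,1,0,0,1,0,0,0,1,1,1,1,0,0,0,1,0,0,1,0,0,1,1,0,0,1,0]
Step 8: insert kk at [21, 26] -> counters=[0,0,0,0,0,0,0,0,0,1,0,1,0,1,0,0,0,1,0,0,1,1,0,0,1,1,2,1,0,0,0,1,0,0,1,0,0,1,1,0,0,1,0]
Step 9: insert h at [1, 28] -> counters=[0,1,0,0,0,0,0,0,0,1,0,1,0,1,0,0,0,1,0,0,1,1,0,0,1,1,2,1,1,0,0,1,0,0,1,0,0,1,1,0,0,1,0]
Step 10: insert qx at [24, 36] -> counters=[0,1,0,0,0,0,0,0,0,1,0,1,0,1,0,0,0,1,0,0,1,1,0,0,2,1,2,1,1,0,0,1,0,0,1,0,1,1,1,0,0,1,0]
Step 11: insert h at [1, 28] -> counters=[0,2,0,0,0,0,0,0,0,1,0,1,0,1,0,0,0,1,0,0,1,1,0,0,2,1,2,1,2,0,0,1,0,0,1,0,1,1,1,0,0,1,0]
Step 12: insert qx at [24, 36] -> counters=[0,2,0,0,0,0,0,0,0,1,0,1,0,1,0,0,0,1,0,0,1,1,0,0,3,1,2,1,2,0,0,1,0,0,1,0,2,1,1,0,0,1,0]
Step 13: insert vu at [20, 41] -> counters=[0,2,0,0,0,0,0,0,0,1,0,1,0,1,0,0,0,1,0,0,2,1,0,0,3,1,2,1,2,0,0,1,0,0,1,0,2,1,1,0,0,2,0]
Step 14: insert kk at [21, 26] -> counters=[0,2,0,0,0,0,0,0,0,1,0,1,0,1,0,0,0,1,0,0,2,2,0,0,3,1,3,1,2,0,0,1,0,0,1,0,2,1,1,0,0,2,0]
Step 15: delete qx at [24, 36] -> counters=[0,2,0,0,0,0,0,0,0,1,0,1,0,1,0,0,0,1,0,0,2,2,0,0,2,1,3,1,2,0,0,1,0,0,1,0,1,1,1,0,0,2,0]
Step 16: insert h at [1, 28] -> counters=[0,3,0,0,0,0,0,0,0,1,0,1,0,1,0,0,0,1,0,0,2,2,0,0,2,1,3,1,3,0,0,1,0,0,1,0,1,1,1,0,0,2,0]
Final counters=[0,3,0,0,0,0,0,0,0,1,0,1,0,1,0,0,0,1,0,0,2,2,0,0,2,1,3,1,3,0,0,1,0,0,1,0,1,1,1,0,0,2,0] -> counters[38]=1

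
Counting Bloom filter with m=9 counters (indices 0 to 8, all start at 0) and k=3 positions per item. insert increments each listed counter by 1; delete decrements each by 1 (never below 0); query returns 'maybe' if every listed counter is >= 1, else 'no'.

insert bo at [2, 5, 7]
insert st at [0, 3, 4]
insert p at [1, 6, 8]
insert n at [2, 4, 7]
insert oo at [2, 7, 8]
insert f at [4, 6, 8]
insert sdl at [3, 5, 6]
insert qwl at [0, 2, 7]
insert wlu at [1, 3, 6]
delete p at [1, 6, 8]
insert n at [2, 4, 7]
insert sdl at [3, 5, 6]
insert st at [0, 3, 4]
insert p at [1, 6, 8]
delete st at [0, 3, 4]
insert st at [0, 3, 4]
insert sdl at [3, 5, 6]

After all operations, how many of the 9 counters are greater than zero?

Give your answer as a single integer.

Answer: 9

Derivation:
Step 1: insert bo at [2, 5, 7] -> counters=[0,0,1,0,0,1,0,1,0]
Step 2: insert st at [0, 3, 4] -> counters=[1,0,1,1,1,1,0,1,0]
Step 3: insert p at [1, 6, 8] -> counters=[1,1,1,1,1,1,1,1,1]
Step 4: insert n at [2, 4, 7] -> counters=[1,1,2,1,2,1,1,2,1]
Step 5: insert oo at [2, 7, 8] -> counters=[1,1,3,1,2,1,1,3,2]
Step 6: insert f at [4, 6, 8] -> counters=[1,1,3,1,3,1,2,3,3]
Step 7: insert sdl at [3, 5, 6] -> counters=[1,1,3,2,3,2,3,3,3]
Step 8: insert qwl at [0, 2, 7] -> counters=[2,1,4,2,3,2,3,4,3]
Step 9: insert wlu at [1, 3, 6] -> counters=[2,2,4,3,3,2,4,4,3]
Step 10: delete p at [1, 6, 8] -> counters=[2,1,4,3,3,2,3,4,2]
Step 11: insert n at [2, 4, 7] -> counters=[2,1,5,3,4,2,3,5,2]
Step 12: insert sdl at [3, 5, 6] -> counters=[2,1,5,4,4,3,4,5,2]
Step 13: insert st at [0, 3, 4] -> counters=[3,1,5,5,5,3,4,5,2]
Step 14: insert p at [1, 6, 8] -> counters=[3,2,5,5,5,3,5,5,3]
Step 15: delete st at [0, 3, 4] -> counters=[2,2,5,4,4,3,5,5,3]
Step 16: insert st at [0, 3, 4] -> counters=[3,2,5,5,5,3,5,5,3]
Step 17: insert sdl at [3, 5, 6] -> counters=[3,2,5,6,5,4,6,5,3]
Final counters=[3,2,5,6,5,4,6,5,3] -> 9 nonzero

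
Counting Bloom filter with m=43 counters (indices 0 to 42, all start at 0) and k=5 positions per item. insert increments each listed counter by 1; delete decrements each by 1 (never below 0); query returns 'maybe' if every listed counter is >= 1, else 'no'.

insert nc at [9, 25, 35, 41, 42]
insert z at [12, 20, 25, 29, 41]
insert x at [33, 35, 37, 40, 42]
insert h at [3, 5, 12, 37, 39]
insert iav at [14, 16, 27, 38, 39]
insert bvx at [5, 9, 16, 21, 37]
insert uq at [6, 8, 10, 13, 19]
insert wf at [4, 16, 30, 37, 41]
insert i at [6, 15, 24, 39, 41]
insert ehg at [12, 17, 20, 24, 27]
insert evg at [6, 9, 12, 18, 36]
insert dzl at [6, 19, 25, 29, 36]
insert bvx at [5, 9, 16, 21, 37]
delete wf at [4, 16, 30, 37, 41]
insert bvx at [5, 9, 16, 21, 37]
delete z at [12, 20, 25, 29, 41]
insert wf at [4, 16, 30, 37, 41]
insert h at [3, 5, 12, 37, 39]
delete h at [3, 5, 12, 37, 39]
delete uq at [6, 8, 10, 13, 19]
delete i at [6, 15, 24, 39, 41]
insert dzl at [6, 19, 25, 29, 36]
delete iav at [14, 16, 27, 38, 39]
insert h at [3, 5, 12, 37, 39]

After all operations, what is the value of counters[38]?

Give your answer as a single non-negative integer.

Step 1: insert nc at [9, 25, 35, 41, 42] -> counters=[0,0,0,0,0,0,0,0,0,1,0,0,0,0,0,0,0,0,0,0,0,0,0,0,0,1,0,0,0,0,0,0,0,0,0,1,0,0,0,0,0,1,1]
Step 2: insert z at [12, 20, 25, 29, 41] -> counters=[0,0,0,0,0,0,0,0,0,1,0,0,1,0,0,0,0,0,0,0,1,0,0,0,0,2,0,0,0,1,0,0,0,0,0,1,0,0,0,0,0,2,1]
Step 3: insert x at [33, 35, 37, 40, 42] -> counters=[0,0,0,0,0,0,0,0,0,1,0,0,1,0,0,0,0,0,0,0,1,0,0,0,0,2,0,0,0,1,0,0,0,1,0,2,0,1,0,0,1,2,2]
Step 4: insert h at [3, 5, 12, 37, 39] -> counters=[0,0,0,1,0,1,0,0,0,1,0,0,2,0,0,0,0,0,0,0,1,0,0,0,0,2,0,0,0,1,0,0,0,1,0,2,0,2,0,1,1,2,2]
Step 5: insert iav at [14, 16, 27, 38, 39] -> counters=[0,0,0,1,0,1,0,0,0,1,0,0,2,0,1,0,1,0,0,0,1,0,0,0,0,2,0,1,0,1,0,0,0,1,0,2,0,2,1,2,1,2,2]
Step 6: insert bvx at [5, 9, 16, 21, 37] -> counters=[0,0,0,1,0,2,0,0,0,2,0,0,2,0,1,0,2,0,0,0,1,1,0,0,0,2,0,1,0,1,0,0,0,1,0,2,0,3,1,2,1,2,2]
Step 7: insert uq at [6, 8, 10, 13, 19] -> counters=[0,0,0,1,0,2,1,0,1,2,1,0,2,1,1,0,2,0,0,1,1,1,0,0,0,2,0,1,0,1,0,0,0,1,0,2,0,3,1,2,1,2,2]
Step 8: insert wf at [4, 16, 30, 37, 41] -> counters=[0,0,0,1,1,2,1,0,1,2,1,0,2,1,1,0,3,0,0,1,1,1,0,0,0,2,0,1,0,1,1,0,0,1,0,2,0,4,1,2,1,3,2]
Step 9: insert i at [6, 15, 24, 39, 41] -> counters=[0,0,0,1,1,2,2,0,1,2,1,0,2,1,1,1,3,0,0,1,1,1,0,0,1,2,0,1,0,1,1,0,0,1,0,2,0,4,1,3,1,4,2]
Step 10: insert ehg at [12, 17, 20, 24, 27] -> counters=[0,0,0,1,1,2,2,0,1,2,1,0,3,1,1,1,3,1,0,1,2,1,0,0,2,2,0,2,0,1,1,0,0,1,0,2,0,4,1,3,1,4,2]
Step 11: insert evg at [6, 9, 12, 18, 36] -> counters=[0,0,0,1,1,2,3,0,1,3,1,0,4,1,1,1,3,1,1,1,2,1,0,0,2,2,0,2,0,1,1,0,0,1,0,2,1,4,1,3,1,4,2]
Step 12: insert dzl at [6, 19, 25, 29, 36] -> counters=[0,0,0,1,1,2,4,0,1,3,1,0,4,1,1,1,3,1,1,2,2,1,0,0,2,3,0,2,0,2,1,0,0,1,0,2,2,4,1,3,1,4,2]
Step 13: insert bvx at [5, 9, 16, 21, 37] -> counters=[0,0,0,1,1,3,4,0,1,4,1,0,4,1,1,1,4,1,1,2,2,2,0,0,2,3,0,2,0,2,1,0,0,1,0,2,2,5,1,3,1,4,2]
Step 14: delete wf at [4, 16, 30, 37, 41] -> counters=[0,0,0,1,0,3,4,0,1,4,1,0,4,1,1,1,3,1,1,2,2,2,0,0,2,3,0,2,0,2,0,0,0,1,0,2,2,4,1,3,1,3,2]
Step 15: insert bvx at [5, 9, 16, 21, 37] -> counters=[0,0,0,1,0,4,4,0,1,5,1,0,4,1,1,1,4,1,1,2,2,3,0,0,2,3,0,2,0,2,0,0,0,1,0,2,2,5,1,3,1,3,2]
Step 16: delete z at [12, 20, 25, 29, 41] -> counters=[0,0,0,1,0,4,4,0,1,5,1,0,3,1,1,1,4,1,1,2,1,3,0,0,2,2,0,2,0,1,0,0,0,1,0,2,2,5,1,3,1,2,2]
Step 17: insert wf at [4, 16, 30, 37, 41] -> counters=[0,0,0,1,1,4,4,0,1,5,1,0,3,1,1,1,5,1,1,2,1,3,0,0,2,2,0,2,0,1,1,0,0,1,0,2,2,6,1,3,1,3,2]
Step 18: insert h at [3, 5, 12, 37, 39] -> counters=[0,0,0,2,1,5,4,0,1,5,1,0,4,1,1,1,5,1,1,2,1,3,0,0,2,2,0,2,0,1,1,0,0,1,0,2,2,7,1,4,1,3,2]
Step 19: delete h at [3, 5, 12, 37, 39] -> counters=[0,0,0,1,1,4,4,0,1,5,1,0,3,1,1,1,5,1,1,2,1,3,0,0,2,2,0,2,0,1,1,0,0,1,0,2,2,6,1,3,1,3,2]
Step 20: delete uq at [6, 8, 10, 13, 19] -> counters=[0,0,0,1,1,4,3,0,0,5,0,0,3,0,1,1,5,1,1,1,1,3,0,0,2,2,0,2,0,1,1,0,0,1,0,2,2,6,1,3,1,3,2]
Step 21: delete i at [6, 15, 24, 39, 41] -> counters=[0,0,0,1,1,4,2,0,0,5,0,0,3,0,1,0,5,1,1,1,1,3,0,0,1,2,0,2,0,1,1,0,0,1,0,2,2,6,1,2,1,2,2]
Step 22: insert dzl at [6, 19, 25, 29, 36] -> counters=[0,0,0,1,1,4,3,0,0,5,0,0,3,0,1,0,5,1,1,2,1,3,0,0,1,3,0,2,0,2,1,0,0,1,0,2,3,6,1,2,1,2,2]
Step 23: delete iav at [14, 16, 27, 38, 39] -> counters=[0,0,0,1,1,4,3,0,0,5,0,0,3,0,0,0,4,1,1,2,1,3,0,0,1,3,0,1,0,2,1,0,0,1,0,2,3,6,0,1,1,2,2]
Step 24: insert h at [3, 5, 12, 37, 39] -> counters=[0,0,0,2,1,5,3,0,0,5,0,0,4,0,0,0,4,1,1,2,1,3,0,0,1,3,0,1,0,2,1,0,0,1,0,2,3,7,0,2,1,2,2]
Final counters=[0,0,0,2,1,5,3,0,0,5,0,0,4,0,0,0,4,1,1,2,1,3,0,0,1,3,0,1,0,2,1,0,0,1,0,2,3,7,0,2,1,2,2] -> counters[38]=0

Answer: 0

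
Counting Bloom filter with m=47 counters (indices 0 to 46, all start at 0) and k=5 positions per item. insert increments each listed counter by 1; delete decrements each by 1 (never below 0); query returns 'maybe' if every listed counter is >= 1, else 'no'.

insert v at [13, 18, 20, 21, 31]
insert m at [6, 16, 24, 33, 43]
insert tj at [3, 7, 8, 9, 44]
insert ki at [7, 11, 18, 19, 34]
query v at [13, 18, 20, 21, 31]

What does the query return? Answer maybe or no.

Answer: maybe

Derivation:
Step 1: insert v at [13, 18, 20, 21, 31] -> counters=[0,0,0,0,0,0,0,0,0,0,0,0,0,1,0,0,0,0,1,0,1,1,0,0,0,0,0,0,0,0,0,1,0,0,0,0,0,0,0,0,0,0,0,0,0,0,0]
Step 2: insert m at [6, 16, 24, 33, 43] -> counters=[0,0,0,0,0,0,1,0,0,0,0,0,0,1,0,0,1,0,1,0,1,1,0,0,1,0,0,0,0,0,0,1,0,1,0,0,0,0,0,0,0,0,0,1,0,0,0]
Step 3: insert tj at [3, 7, 8, 9, 44] -> counters=[0,0,0,1,0,0,1,1,1,1,0,0,0,1,0,0,1,0,1,0,1,1,0,0,1,0,0,0,0,0,0,1,0,1,0,0,0,0,0,0,0,0,0,1,1,0,0]
Step 4: insert ki at [7, 11, 18, 19, 34] -> counters=[0,0,0,1,0,0,1,2,1,1,0,1,0,1,0,0,1,0,2,1,1,1,0,0,1,0,0,0,0,0,0,1,0,1,1,0,0,0,0,0,0,0,0,1,1,0,0]
Query v: check counters[13]=1 counters[18]=2 counters[20]=1 counters[21]=1 counters[31]=1 -> maybe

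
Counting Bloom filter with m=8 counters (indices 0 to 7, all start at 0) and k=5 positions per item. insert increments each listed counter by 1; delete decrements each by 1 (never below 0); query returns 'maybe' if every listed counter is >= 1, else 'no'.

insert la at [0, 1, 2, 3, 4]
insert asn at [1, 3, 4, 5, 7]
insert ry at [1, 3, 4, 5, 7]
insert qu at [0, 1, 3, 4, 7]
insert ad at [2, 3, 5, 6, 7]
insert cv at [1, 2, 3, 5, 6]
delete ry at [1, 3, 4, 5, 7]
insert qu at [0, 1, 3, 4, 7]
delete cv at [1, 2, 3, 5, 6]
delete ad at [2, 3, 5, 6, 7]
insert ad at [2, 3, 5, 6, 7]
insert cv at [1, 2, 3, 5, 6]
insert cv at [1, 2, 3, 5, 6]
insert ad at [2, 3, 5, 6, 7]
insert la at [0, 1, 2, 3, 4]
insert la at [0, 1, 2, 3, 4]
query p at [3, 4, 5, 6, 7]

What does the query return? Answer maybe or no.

Step 1: insert la at [0, 1, 2, 3, 4] -> counters=[1,1,1,1,1,0,0,0]
Step 2: insert asn at [1, 3, 4, 5, 7] -> counters=[1,2,1,2,2,1,0,1]
Step 3: insert ry at [1, 3, 4, 5, 7] -> counters=[1,3,1,3,3,2,0,2]
Step 4: insert qu at [0, 1, 3, 4, 7] -> counters=[2,4,1,4,4,2,0,3]
Step 5: insert ad at [2, 3, 5, 6, 7] -> counters=[2,4,2,5,4,3,1,4]
Step 6: insert cv at [1, 2, 3, 5, 6] -> counters=[2,5,3,6,4,4,2,4]
Step 7: delete ry at [1, 3, 4, 5, 7] -> counters=[2,4,3,5,3,3,2,3]
Step 8: insert qu at [0, 1, 3, 4, 7] -> counters=[3,5,3,6,4,3,2,4]
Step 9: delete cv at [1, 2, 3, 5, 6] -> counters=[3,4,2,5,4,2,1,4]
Step 10: delete ad at [2, 3, 5, 6, 7] -> counters=[3,4,1,4,4,1,0,3]
Step 11: insert ad at [2, 3, 5, 6, 7] -> counters=[3,4,2,5,4,2,1,4]
Step 12: insert cv at [1, 2, 3, 5, 6] -> counters=[3,5,3,6,4,3,2,4]
Step 13: insert cv at [1, 2, 3, 5, 6] -> counters=[3,6,4,7,4,4,3,4]
Step 14: insert ad at [2, 3, 5, 6, 7] -> counters=[3,6,5,8,4,5,4,5]
Step 15: insert la at [0, 1, 2, 3, 4] -> counters=[4,7,6,9,5,5,4,5]
Step 16: insert la at [0, 1, 2, 3, 4] -> counters=[5,8,7,10,6,5,4,5]
Query p: check counters[3]=10 counters[4]=6 counters[5]=5 counters[6]=4 counters[7]=5 -> maybe

Answer: maybe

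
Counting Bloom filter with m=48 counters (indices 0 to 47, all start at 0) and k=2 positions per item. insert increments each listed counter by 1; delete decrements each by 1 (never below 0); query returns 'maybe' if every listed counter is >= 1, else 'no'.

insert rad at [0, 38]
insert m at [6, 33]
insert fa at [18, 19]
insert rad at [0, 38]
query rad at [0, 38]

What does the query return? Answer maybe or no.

Step 1: insert rad at [0, 38] -> counters=[1,0,0,0,0,0,0,0,0,0,0,0,0,0,0,0,0,0,0,0,0,0,0,0,0,0,0,0,0,0,0,0,0,0,0,0,0,0,1,0,0,0,0,0,0,0,0,0]
Step 2: insert m at [6, 33] -> counters=[1,0,0,0,0,0,1,0,0,0,0,0,0,0,0,0,0,0,0,0,0,0,0,0,0,0,0,0,0,0,0,0,0,1,0,0,0,0,1,0,0,0,0,0,0,0,0,0]
Step 3: insert fa at [18, 19] -> counters=[1,0,0,0,0,0,1,0,0,0,0,0,0,0,0,0,0,0,1,1,0,0,0,0,0,0,0,0,0,0,0,0,0,1,0,0,0,0,1,0,0,0,0,0,0,0,0,0]
Step 4: insert rad at [0, 38] -> counters=[2,0,0,0,0,0,1,0,0,0,0,0,0,0,0,0,0,0,1,1,0,0,0,0,0,0,0,0,0,0,0,0,0,1,0,0,0,0,2,0,0,0,0,0,0,0,0,0]
Query rad: check counters[0]=2 counters[38]=2 -> maybe

Answer: maybe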